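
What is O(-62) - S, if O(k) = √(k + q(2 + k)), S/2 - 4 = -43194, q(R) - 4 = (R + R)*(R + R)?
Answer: 86380 + √14342 ≈ 86500.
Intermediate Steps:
q(R) = 4 + 4*R² (q(R) = 4 + (R + R)*(R + R) = 4 + (2*R)*(2*R) = 4 + 4*R²)
S = -86380 (S = 8 + 2*(-43194) = 8 - 86388 = -86380)
O(k) = √(4 + k + 4*(2 + k)²) (O(k) = √(k + (4 + 4*(2 + k)²)) = √(4 + k + 4*(2 + k)²))
O(-62) - S = √(4 - 62 + 4*(2 - 62)²) - 1*(-86380) = √(4 - 62 + 4*(-60)²) + 86380 = √(4 - 62 + 4*3600) + 86380 = √(4 - 62 + 14400) + 86380 = √14342 + 86380 = 86380 + √14342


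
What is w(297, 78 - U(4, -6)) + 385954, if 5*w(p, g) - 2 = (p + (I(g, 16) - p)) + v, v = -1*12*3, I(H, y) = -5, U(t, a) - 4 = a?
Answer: 1929731/5 ≈ 3.8595e+5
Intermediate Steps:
U(t, a) = 4 + a
v = -36 (v = -12*3 = -36)
w(p, g) = -39/5 (w(p, g) = ⅖ + ((p + (-5 - p)) - 36)/5 = ⅖ + (-5 - 36)/5 = ⅖ + (⅕)*(-41) = ⅖ - 41/5 = -39/5)
w(297, 78 - U(4, -6)) + 385954 = -39/5 + 385954 = 1929731/5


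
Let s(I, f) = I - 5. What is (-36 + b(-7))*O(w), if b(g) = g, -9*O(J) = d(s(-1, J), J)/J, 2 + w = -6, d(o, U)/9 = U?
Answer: 43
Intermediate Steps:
s(I, f) = -5 + I
d(o, U) = 9*U
w = -8 (w = -2 - 6 = -8)
O(J) = -1 (O(J) = -9*J/(9*J) = -⅑*9 = -1)
(-36 + b(-7))*O(w) = (-36 - 7)*(-1) = -43*(-1) = 43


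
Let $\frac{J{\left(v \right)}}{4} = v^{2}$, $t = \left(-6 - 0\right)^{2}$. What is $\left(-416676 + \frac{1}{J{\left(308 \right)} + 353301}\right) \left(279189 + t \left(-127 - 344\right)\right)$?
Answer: $- \frac{80065571087107323}{732757} \approx -1.0927 \cdot 10^{11}$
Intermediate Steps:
$t = 36$ ($t = \left(-6 + \left(-5 + 5\right)\right)^{2} = \left(-6 + 0\right)^{2} = \left(-6\right)^{2} = 36$)
$J{\left(v \right)} = 4 v^{2}$
$\left(-416676 + \frac{1}{J{\left(308 \right)} + 353301}\right) \left(279189 + t \left(-127 - 344\right)\right) = \left(-416676 + \frac{1}{4 \cdot 308^{2} + 353301}\right) \left(279189 + 36 \left(-127 - 344\right)\right) = \left(-416676 + \frac{1}{4 \cdot 94864 + 353301}\right) \left(279189 + 36 \left(-471\right)\right) = \left(-416676 + \frac{1}{379456 + 353301}\right) \left(279189 - 16956\right) = \left(-416676 + \frac{1}{732757}\right) 262233 = \left(- \frac{305322255731}{732757}\right) 262233 = - \frac{80065571087107323}{732757}$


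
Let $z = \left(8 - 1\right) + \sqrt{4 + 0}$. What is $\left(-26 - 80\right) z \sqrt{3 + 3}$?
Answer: $- 954 \sqrt{6} \approx -2336.8$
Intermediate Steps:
$z = 9$ ($z = 7 + \sqrt{4} = 7 + 2 = 9$)
$\left(-26 - 80\right) z \sqrt{3 + 3} = \left(-26 - 80\right) 9 \sqrt{3 + 3} = - 106 \cdot 9 \sqrt{6} = - 954 \sqrt{6}$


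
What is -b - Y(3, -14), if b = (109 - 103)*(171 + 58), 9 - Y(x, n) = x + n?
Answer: -1394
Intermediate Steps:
Y(x, n) = 9 - n - x (Y(x, n) = 9 - (x + n) = 9 - (n + x) = 9 + (-n - x) = 9 - n - x)
b = 1374 (b = 6*229 = 1374)
-b - Y(3, -14) = -1*1374 - (9 - 1*(-14) - 1*3) = -1374 - (9 + 14 - 3) = -1374 - 1*20 = -1374 - 20 = -1394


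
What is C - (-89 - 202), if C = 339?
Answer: 630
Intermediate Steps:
C - (-89 - 202) = 339 - (-89 - 202) = 339 - 1*(-291) = 339 + 291 = 630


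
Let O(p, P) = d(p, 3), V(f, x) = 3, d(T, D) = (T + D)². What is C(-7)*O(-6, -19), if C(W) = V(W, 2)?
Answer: 27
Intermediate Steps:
d(T, D) = (D + T)²
C(W) = 3
O(p, P) = (3 + p)²
C(-7)*O(-6, -19) = 3*(3 - 6)² = 3*(-3)² = 3*9 = 27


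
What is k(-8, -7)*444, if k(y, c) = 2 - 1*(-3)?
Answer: 2220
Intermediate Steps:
k(y, c) = 5 (k(y, c) = 2 + 3 = 5)
k(-8, -7)*444 = 5*444 = 2220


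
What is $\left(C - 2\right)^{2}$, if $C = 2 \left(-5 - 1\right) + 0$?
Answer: $196$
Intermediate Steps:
$C = -12$ ($C = 2 \left(-5 - 1\right) + 0 = 2 \left(-6\right) + 0 = -12 + 0 = -12$)
$\left(C - 2\right)^{2} = \left(-12 - 2\right)^{2} = \left(-14\right)^{2} = 196$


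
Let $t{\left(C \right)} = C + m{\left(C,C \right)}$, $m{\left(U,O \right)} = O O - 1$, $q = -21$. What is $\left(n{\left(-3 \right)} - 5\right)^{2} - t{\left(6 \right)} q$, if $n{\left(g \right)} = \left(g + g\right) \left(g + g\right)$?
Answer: $1822$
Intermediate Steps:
$m{\left(U,O \right)} = -1 + O^{2}$ ($m{\left(U,O \right)} = O^{2} - 1 = -1 + O^{2}$)
$t{\left(C \right)} = -1 + C + C^{2}$ ($t{\left(C \right)} = C + \left(-1 + C^{2}\right) = -1 + C + C^{2}$)
$n{\left(g \right)} = 4 g^{2}$ ($n{\left(g \right)} = 2 g 2 g = 4 g^{2}$)
$\left(n{\left(-3 \right)} - 5\right)^{2} - t{\left(6 \right)} q = \left(4 \left(-3\right)^{2} - 5\right)^{2} - \left(-1 + 6 + 6^{2}\right) \left(-21\right) = \left(4 \cdot 9 - 5\right)^{2} - \left(-1 + 6 + 36\right) \left(-21\right) = \left(36 - 5\right)^{2} - 41 \left(-21\right) = 31^{2} - -861 = 961 + 861 = 1822$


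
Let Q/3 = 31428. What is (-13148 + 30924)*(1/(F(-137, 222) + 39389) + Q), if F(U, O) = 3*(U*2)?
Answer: 64637998291504/38567 ≈ 1.6760e+9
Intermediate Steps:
Q = 94284 (Q = 3*31428 = 94284)
F(U, O) = 6*U (F(U, O) = 3*(2*U) = 6*U)
(-13148 + 30924)*(1/(F(-137, 222) + 39389) + Q) = (-13148 + 30924)*(1/(6*(-137) + 39389) + 94284) = 17776*(1/(-822 + 39389) + 94284) = 17776*(1/38567 + 94284) = 17776*(3636251029/38567) = 64637998291504/38567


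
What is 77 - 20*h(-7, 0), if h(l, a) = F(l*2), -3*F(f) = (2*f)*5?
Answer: -2569/3 ≈ -856.33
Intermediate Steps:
F(f) = -10*f/3 (F(f) = -2*f*5/3 = -10*f/3)
h(l, a) = -20*l/3 (h(l, a) = -10*l*2/3 = -20*l/3)
77 - 20*h(-7, 0) = 77 - (-400)*(-7)/3 = 77 - 20*140/3 = 77 - 2800/3 = -2569/3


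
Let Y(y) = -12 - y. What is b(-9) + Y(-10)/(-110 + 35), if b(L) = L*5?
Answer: -3373/75 ≈ -44.973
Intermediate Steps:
b(L) = 5*L
b(-9) + Y(-10)/(-110 + 35) = 5*(-9) + (-12 - 1*(-10))/(-110 + 35) = -45 + (-12 + 10)/(-75) = -45 - 1/75*(-2) = -45 + 2/75 = -3373/75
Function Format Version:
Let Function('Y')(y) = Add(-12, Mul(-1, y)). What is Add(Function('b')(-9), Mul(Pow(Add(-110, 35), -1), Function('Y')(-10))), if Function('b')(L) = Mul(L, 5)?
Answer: Rational(-3373, 75) ≈ -44.973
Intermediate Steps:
Function('b')(L) = Mul(5, L)
Add(Function('b')(-9), Mul(Pow(Add(-110, 35), -1), Function('Y')(-10))) = Add(Mul(5, -9), Mul(Pow(Add(-110, 35), -1), Add(-12, Mul(-1, -10)))) = Add(-45, Mul(Pow(-75, -1), Add(-12, 10))) = Add(-45, Mul(Rational(-1, 75), -2)) = Add(-45, Rational(2, 75)) = Rational(-3373, 75)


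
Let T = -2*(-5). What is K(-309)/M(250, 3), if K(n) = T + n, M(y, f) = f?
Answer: -299/3 ≈ -99.667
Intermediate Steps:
T = 10
K(n) = 10 + n
K(-309)/M(250, 3) = (10 - 309)/3 = -299*⅓ = -299/3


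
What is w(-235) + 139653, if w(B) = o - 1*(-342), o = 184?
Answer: 140179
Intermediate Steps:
w(B) = 526 (w(B) = 184 - 1*(-342) = 184 + 342 = 526)
w(-235) + 139653 = 526 + 139653 = 140179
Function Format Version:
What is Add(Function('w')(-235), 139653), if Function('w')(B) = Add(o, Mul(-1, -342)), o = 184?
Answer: 140179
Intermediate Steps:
Function('w')(B) = 526 (Function('w')(B) = Add(184, Mul(-1, -342)) = Add(184, 342) = 526)
Add(Function('w')(-235), 139653) = Add(526, 139653) = 140179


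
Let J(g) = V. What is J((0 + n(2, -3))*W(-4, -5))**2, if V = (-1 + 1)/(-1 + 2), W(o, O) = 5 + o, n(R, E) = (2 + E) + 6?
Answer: 0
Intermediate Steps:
n(R, E) = 8 + E
V = 0 (V = 0/1 = 0*1 = 0)
J(g) = 0
J((0 + n(2, -3))*W(-4, -5))**2 = 0**2 = 0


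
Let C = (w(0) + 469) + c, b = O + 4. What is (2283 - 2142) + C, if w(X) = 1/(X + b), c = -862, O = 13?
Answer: -4283/17 ≈ -251.94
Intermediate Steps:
b = 17 (b = 13 + 4 = 17)
w(X) = 1/(17 + X) (w(X) = 1/(X + 17) = 1/(17 + X))
C = -6680/17 (C = (1/(17 + 0) + 469) - 862 = (1/17 + 469) - 862 = 7974/17 - 862 = -6680/17 ≈ -392.94)
(2283 - 2142) + C = (2283 - 2142) - 6680/17 = 141 - 6680/17 = -4283/17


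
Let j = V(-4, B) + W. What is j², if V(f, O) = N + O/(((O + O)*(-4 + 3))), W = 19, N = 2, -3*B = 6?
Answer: 1681/4 ≈ 420.25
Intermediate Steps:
B = -2 (B = -⅓*6 = -2)
V(f, O) = 3/2 (V(f, O) = 2 + O/(((O + O)*(-4 + 3))) = 2 + O/(((2*O)*(-1))) = 2 + O/((-2*O)) = 2 + O*(-1/(2*O)) = 2 - ½ = 3/2)
j = 41/2 (j = 3/2 + 19 = 41/2 ≈ 20.500)
j² = (41/2)² = 1681/4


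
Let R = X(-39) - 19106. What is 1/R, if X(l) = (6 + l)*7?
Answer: -1/19337 ≈ -5.1714e-5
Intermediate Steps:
X(l) = 42 + 7*l
R = -19337 (R = (42 + 7*(-39)) - 19106 = (42 - 273) - 19106 = -231 - 19106 = -19337)
1/R = 1/(-19337) = -1/19337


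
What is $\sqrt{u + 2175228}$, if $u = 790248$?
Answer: $2 \sqrt{741369} \approx 1722.1$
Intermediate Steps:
$\sqrt{u + 2175228} = \sqrt{790248 + 2175228} = \sqrt{2965476} = 2 \sqrt{741369}$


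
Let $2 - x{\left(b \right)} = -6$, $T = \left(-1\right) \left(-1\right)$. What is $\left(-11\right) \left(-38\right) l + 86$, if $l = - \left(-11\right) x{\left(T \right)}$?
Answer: $36870$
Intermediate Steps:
$T = 1$
$x{\left(b \right)} = 8$ ($x{\left(b \right)} = 2 - -6 = 2 + 6 = 8$)
$l = 88$ ($l = - \left(-11\right) 8 = \left(-1\right) \left(-88\right) = 88$)
$\left(-11\right) \left(-38\right) l + 86 = \left(-11\right) \left(-38\right) 88 + 86 = 418 \cdot 88 + 86 = 36784 + 86 = 36870$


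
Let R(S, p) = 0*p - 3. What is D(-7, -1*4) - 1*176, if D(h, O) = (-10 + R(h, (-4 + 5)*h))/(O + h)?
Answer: -1923/11 ≈ -174.82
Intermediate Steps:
R(S, p) = -3 (R(S, p) = 0 - 3 = -3)
D(h, O) = -13/(O + h) (D(h, O) = (-10 - 3)/(O + h) = -13/(O + h))
D(-7, -1*4) - 1*176 = -13/(-1*4 - 7) - 1*176 = -13/(-4 - 7) - 176 = -13/(-11) - 176 = -13*(-1/11) - 176 = 13/11 - 176 = -1923/11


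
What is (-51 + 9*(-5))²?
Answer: 9216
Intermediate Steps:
(-51 + 9*(-5))² = (-51 - 45)² = (-96)² = 9216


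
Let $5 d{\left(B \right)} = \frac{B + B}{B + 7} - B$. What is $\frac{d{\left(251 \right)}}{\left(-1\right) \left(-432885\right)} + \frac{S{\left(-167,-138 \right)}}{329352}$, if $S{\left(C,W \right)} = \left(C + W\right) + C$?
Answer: $- \frac{5932038769}{3831610151475} \approx -0.0015482$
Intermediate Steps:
$d{\left(B \right)} = - \frac{B}{5} + \frac{2 B}{5 \left(7 + B\right)}$ ($d{\left(B \right)} = \frac{\frac{B + B}{B + 7} - B}{5} = \frac{\frac{2 B}{7 + B} - B}{5} = \frac{- B + \frac{2 B}{7 + B}}{5} = - \frac{B}{5} + \frac{2 B}{5 \left(7 + B\right)}$)
$S{\left(C,W \right)} = W + 2 C$
$\frac{d{\left(251 \right)}}{\left(-1\right) \left(-432885\right)} + \frac{S{\left(-167,-138 \right)}}{329352} = \frac{\left(-1\right) 251 \frac{1}{35 + 5 \cdot 251} \left(5 + 251\right)}{\left(-1\right) \left(-432885\right)} + \frac{-138 + 2 \left(-167\right)}{329352} = \frac{\left(-1\right) 251 \frac{1}{35 + 1255} \cdot 256}{432885} + \left(-138 - 334\right) \frac{1}{329352} = \left(-1\right) 251 \cdot \frac{1}{1290} \cdot 256 \cdot \frac{1}{432885} - \frac{59}{41169} = \left(- \frac{32128}{645}\right) \frac{1}{432885} - \frac{59}{41169} = - \frac{32128}{279210825} - \frac{59}{41169} = - \frac{5932038769}{3831610151475}$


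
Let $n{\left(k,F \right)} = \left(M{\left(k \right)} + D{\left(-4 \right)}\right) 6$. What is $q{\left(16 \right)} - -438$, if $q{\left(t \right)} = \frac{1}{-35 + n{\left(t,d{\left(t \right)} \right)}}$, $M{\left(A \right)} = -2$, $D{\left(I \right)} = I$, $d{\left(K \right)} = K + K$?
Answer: $\frac{31097}{71} \approx 437.99$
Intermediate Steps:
$d{\left(K \right)} = 2 K$
$n{\left(k,F \right)} = -36$ ($n{\left(k,F \right)} = \left(-2 - 4\right) 6 = \left(-6\right) 6 = -36$)
$q{\left(t \right)} = - \frac{1}{71}$ ($q{\left(t \right)} = \frac{1}{-35 - 36} = \frac{1}{-71} = - \frac{1}{71}$)
$q{\left(16 \right)} - -438 = - \frac{1}{71} - -438 = - \frac{1}{71} + 438 = \frac{31097}{71}$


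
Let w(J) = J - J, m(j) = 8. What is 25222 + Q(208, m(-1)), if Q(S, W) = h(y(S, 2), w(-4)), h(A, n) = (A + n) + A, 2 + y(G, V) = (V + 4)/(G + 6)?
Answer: 2698332/107 ≈ 25218.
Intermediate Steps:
y(G, V) = -2 + (4 + V)/(6 + G) (y(G, V) = -2 + (V + 4)/(G + 6) = -2 + (4 + V)/(6 + G))
w(J) = 0
h(A, n) = n + 2*A
Q(S, W) = 2*(-6 - 2*S)/(6 + S) (Q(S, W) = 0 + 2*((-8 + 2 - 2*S)/(6 + S)) = 0 + 2*((-6 - 2*S)/(6 + S)) = 0 + 2*(-6 - 2*S)/(6 + S) = 2*(-6 - 2*S)/(6 + S))
25222 + Q(208, m(-1)) = 25222 + 4*(-3 - 1*208)/(6 + 208) = 25222 + 4*(-3 - 208)/214 = 25222 + 4*(1/214)*(-211) = 25222 - 422/107 = 2698332/107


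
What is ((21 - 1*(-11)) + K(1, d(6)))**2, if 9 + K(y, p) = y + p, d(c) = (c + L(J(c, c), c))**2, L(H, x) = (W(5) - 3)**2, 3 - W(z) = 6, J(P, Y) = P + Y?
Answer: 3196944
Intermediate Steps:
W(z) = -3 (W(z) = 3 - 1*6 = 3 - 6 = -3)
L(H, x) = 36 (L(H, x) = (-3 - 3)**2 = (-6)**2 = 36)
d(c) = (36 + c)**2 (d(c) = (c + 36)**2 = (36 + c)**2)
K(y, p) = -9 + p + y (K(y, p) = -9 + (y + p) = -9 + (p + y) = -9 + p + y)
((21 - 1*(-11)) + K(1, d(6)))**2 = ((21 - 1*(-11)) + (-9 + (36 + 6)**2 + 1))**2 = ((21 + 11) + (-9 + 42**2 + 1))**2 = (32 + (-9 + 1764 + 1))**2 = (32 + 1756)**2 = 1788**2 = 3196944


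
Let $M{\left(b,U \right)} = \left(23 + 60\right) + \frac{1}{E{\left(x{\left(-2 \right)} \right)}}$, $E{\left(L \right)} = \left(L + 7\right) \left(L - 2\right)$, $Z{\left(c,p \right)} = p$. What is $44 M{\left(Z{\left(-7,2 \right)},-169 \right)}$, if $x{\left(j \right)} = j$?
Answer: $\frac{18249}{5} \approx 3649.8$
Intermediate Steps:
$E{\left(L \right)} = \left(-2 + L\right) \left(7 + L\right)$ ($E{\left(L \right)} = \left(7 + L\right) \left(-2 + L\right) = \left(-2 + L\right) \left(7 + L\right)$)
$M{\left(b,U \right)} = \frac{1659}{20}$ ($M{\left(b,U \right)} = \left(23 + 60\right) + \frac{1}{-14 + \left(-2\right)^{2} + 5 \left(-2\right)} = 83 + \frac{1}{-14 + 4 - 10} = 83 + \frac{1}{-20} = 83 - \frac{1}{20} = \frac{1659}{20}$)
$44 M{\left(Z{\left(-7,2 \right)},-169 \right)} = 44 \cdot \frac{1659}{20} = \frac{18249}{5}$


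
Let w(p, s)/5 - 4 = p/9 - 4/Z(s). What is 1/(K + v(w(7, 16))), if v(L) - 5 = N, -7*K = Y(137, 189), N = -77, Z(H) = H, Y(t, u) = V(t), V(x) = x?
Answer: -7/641 ≈ -0.010920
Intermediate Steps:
Y(t, u) = t
w(p, s) = 20 - 20/s + 5*p/9 (w(p, s) = 20 + 5*(p/9 - 4/s) = 20 + 5*(-4/s + p/9) = 20 + (-20/s + 5*p/9) = 20 - 20/s + 5*p/9)
K = -137/7 (K = -⅐*137 = -137/7 ≈ -19.571)
v(L) = -72 (v(L) = 5 - 77 = -72)
1/(K + v(w(7, 16))) = 1/(-137/7 - 72) = 1/(-641/7) = -7/641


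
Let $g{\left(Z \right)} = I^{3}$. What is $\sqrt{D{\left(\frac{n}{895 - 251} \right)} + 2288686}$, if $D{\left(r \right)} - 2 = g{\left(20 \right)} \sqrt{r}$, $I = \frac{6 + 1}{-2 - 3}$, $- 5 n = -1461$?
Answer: $\frac{\sqrt{3026789880000 - 2254 \sqrt{1176105}}}{1150} \approx 1512.8$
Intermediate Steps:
$n = \frac{1461}{5}$ ($n = \left(- \frac{1}{5}\right) \left(-1461\right) = \frac{1461}{5} \approx 292.2$)
$I = - \frac{7}{5}$ ($I = \frac{7}{-5} = 7 \left(- \frac{1}{5}\right) = - \frac{7}{5} \approx -1.4$)
$g{\left(Z \right)} = - \frac{343}{125}$ ($g{\left(Z \right)} = \left(- \frac{7}{5}\right)^{3} = - \frac{343}{125}$)
$D{\left(r \right)} = 2 - \frac{343 \sqrt{r}}{125}$
$\sqrt{D{\left(\frac{n}{895 - 251} \right)} + 2288686} = \sqrt{\left(2 - \frac{343 \sqrt{\frac{1461}{5 \left(895 - 251\right)}}}{125}\right) + 2288686} = \sqrt{\left(2 - \frac{343 \sqrt{\frac{1461}{5 \cdot 644}}}{125}\right) + 2288686} = \sqrt{\left(2 - \frac{343 \sqrt{\frac{1461}{5} \cdot \frac{1}{644}}}{125}\right) + 2288686} = \sqrt{\left(2 - \frac{343 \sqrt{\frac{1461}{3220}}}{125}\right) + 2288686} = \sqrt{\left(2 - \frac{343 \frac{\sqrt{1176105}}{1610}}{125}\right) + 2288686} = \sqrt{\left(2 - \frac{49 \sqrt{1176105}}{28750}\right) + 2288686} = \sqrt{2288688 - \frac{49 \sqrt{1176105}}{28750}}$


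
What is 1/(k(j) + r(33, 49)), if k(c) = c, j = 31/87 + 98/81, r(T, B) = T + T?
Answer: 2349/158713 ≈ 0.014800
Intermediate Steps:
r(T, B) = 2*T
j = 3679/2349 (j = 31*(1/87) + 98*(1/81) = 31/87 + 98/81 = 3679/2349 ≈ 1.5662)
1/(k(j) + r(33, 49)) = 1/(3679/2349 + 2*33) = 1/(3679/2349 + 66) = 1/(158713/2349) = 2349/158713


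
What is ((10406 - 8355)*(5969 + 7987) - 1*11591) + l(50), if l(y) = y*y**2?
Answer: 28737165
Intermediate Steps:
l(y) = y**3
((10406 - 8355)*(5969 + 7987) - 1*11591) + l(50) = ((10406 - 8355)*(5969 + 7987) - 1*11591) + 50**3 = (2051*13956 - 11591) + 125000 = (28623756 - 11591) + 125000 = 28612165 + 125000 = 28737165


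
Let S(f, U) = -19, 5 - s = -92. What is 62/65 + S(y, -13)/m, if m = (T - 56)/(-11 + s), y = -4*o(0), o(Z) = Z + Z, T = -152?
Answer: 4581/520 ≈ 8.8096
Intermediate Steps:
o(Z) = 2*Z
s = 97 (s = 5 - 1*(-92) = 5 + 92 = 97)
y = 0 (y = -8*0 = -4*0 = 0)
m = -104/43 (m = (-152 - 56)/(-11 + 97) = -208/86 = -208*1/86 = -104/43 ≈ -2.4186)
62/65 + S(y, -13)/m = 62/65 - 19/(-104/43) = 62*(1/65) - 19*(-43/104) = 62/65 + 817/104 = 4581/520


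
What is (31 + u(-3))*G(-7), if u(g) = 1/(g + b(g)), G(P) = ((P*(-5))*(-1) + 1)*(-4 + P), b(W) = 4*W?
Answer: 173536/15 ≈ 11569.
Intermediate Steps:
G(P) = (1 + 5*P)*(-4 + P) (G(P) = (-5*P*(-1) + 1)*(-4 + P) = (5*P + 1)*(-4 + P) = (1 + 5*P)*(-4 + P))
u(g) = 1/(5*g) (u(g) = 1/(g + 4*g) = 1/(5*g))
(31 + u(-3))*G(-7) = (31 + (⅕)/(-3))*(-4 - 19*(-7) + 5*(-7)²) = (31 + (⅕)*(-⅓))*(-4 + 133 + 5*49) = (31 - 1/15)*(-4 + 133 + 245) = (464/15)*374 = 173536/15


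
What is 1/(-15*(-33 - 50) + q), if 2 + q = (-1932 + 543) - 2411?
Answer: -1/2557 ≈ -0.00039108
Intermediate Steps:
q = -3802 (q = -2 + ((-1932 + 543) - 2411) = -2 + (-1389 - 2411) = -2 - 3800 = -3802)
1/(-15*(-33 - 50) + q) = 1/(-15*(-33 - 50) - 3802) = 1/(-15*(-83) - 3802) = 1/(1245 - 3802) = 1/(-2557) = -1/2557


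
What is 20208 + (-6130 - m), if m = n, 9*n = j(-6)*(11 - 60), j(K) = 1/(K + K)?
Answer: 1520375/108 ≈ 14078.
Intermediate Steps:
j(K) = 1/(2*K)
n = 49/108 (n = (((½)/(-6))*(11 - 60))/9 = (((½)*(-⅙))*(-49))/9 = (-1/12*(-49))/9 = (⅑)*(49/12) = 49/108 ≈ 0.45370)
m = 49/108 ≈ 0.45370
20208 + (-6130 - m) = 20208 + (-6130 - 1*49/108) = 20208 + (-6130 - 49/108) = 20208 - 662089/108 = 1520375/108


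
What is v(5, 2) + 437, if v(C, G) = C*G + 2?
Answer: 449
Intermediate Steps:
v(C, G) = 2 + C*G
v(5, 2) + 437 = (2 + 5*2) + 437 = (2 + 10) + 437 = 12 + 437 = 449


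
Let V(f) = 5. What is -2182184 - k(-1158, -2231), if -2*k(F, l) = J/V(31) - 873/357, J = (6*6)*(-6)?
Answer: -2596826119/1190 ≈ -2.1822e+6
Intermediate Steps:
J = -216 (J = 36*(-6) = -216)
k(F, l) = 27159/1190 (k(F, l) = -(-216/5 - 873/357)/2 = -(-216*⅕ - 873*1/357)/2 = -(-216/5 - 291/119)/2 = -½*(-27159/595) = 27159/1190)
-2182184 - k(-1158, -2231) = -2182184 - 1*27159/1190 = -2182184 - 27159/1190 = -2596826119/1190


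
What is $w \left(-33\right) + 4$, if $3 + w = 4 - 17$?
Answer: $532$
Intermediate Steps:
$w = -16$ ($w = -3 + \left(4 - 17\right) = -3 - 13 = -16$)
$w \left(-33\right) + 4 = \left(-16\right) \left(-33\right) + 4 = 528 + 4 = 532$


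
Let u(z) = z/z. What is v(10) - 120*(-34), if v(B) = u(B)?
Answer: 4081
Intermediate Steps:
u(z) = 1
v(B) = 1
v(10) - 120*(-34) = 1 - 120*(-34) = 1 + 4080 = 4081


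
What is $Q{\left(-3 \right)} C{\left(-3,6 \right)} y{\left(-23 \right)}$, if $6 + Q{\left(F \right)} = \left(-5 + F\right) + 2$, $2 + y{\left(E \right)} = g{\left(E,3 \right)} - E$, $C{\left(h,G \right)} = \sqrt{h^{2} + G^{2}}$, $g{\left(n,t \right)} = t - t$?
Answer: $- 756 \sqrt{5} \approx -1690.5$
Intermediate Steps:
$g{\left(n,t \right)} = 0$
$C{\left(h,G \right)} = \sqrt{G^{2} + h^{2}}$
$y{\left(E \right)} = -2 - E$ ($y{\left(E \right)} = -2 + \left(0 - E\right) = -2 - E$)
$Q{\left(F \right)} = -9 + F$ ($Q{\left(F \right)} = -6 + \left(\left(-5 + F\right) + 2\right) = -6 + \left(-3 + F\right) = -9 + F$)
$Q{\left(-3 \right)} C{\left(-3,6 \right)} y{\left(-23 \right)} = \left(-9 - 3\right) \sqrt{6^{2} + \left(-3\right)^{2}} \left(-2 - -23\right) = - 12 \sqrt{36 + 9} \left(-2 + 23\right) = - 12 \sqrt{45} \cdot 21 = - 12 \cdot 3 \sqrt{5} \cdot 21 = - 12 \cdot 63 \sqrt{5} = - 756 \sqrt{5}$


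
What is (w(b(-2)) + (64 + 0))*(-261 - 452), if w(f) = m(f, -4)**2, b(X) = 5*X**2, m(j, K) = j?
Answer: -330832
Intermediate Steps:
w(f) = f**2
(w(b(-2)) + (64 + 0))*(-261 - 452) = ((5*(-2)**2)**2 + (64 + 0))*(-261 - 452) = ((5*4)**2 + 64)*(-713) = (20**2 + 64)*(-713) = (400 + 64)*(-713) = 464*(-713) = -330832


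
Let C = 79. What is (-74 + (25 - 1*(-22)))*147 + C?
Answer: -3890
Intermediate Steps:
(-74 + (25 - 1*(-22)))*147 + C = (-74 + (25 - 1*(-22)))*147 + 79 = (-74 + (25 + 22))*147 + 79 = (-74 + 47)*147 + 79 = -27*147 + 79 = -3969 + 79 = -3890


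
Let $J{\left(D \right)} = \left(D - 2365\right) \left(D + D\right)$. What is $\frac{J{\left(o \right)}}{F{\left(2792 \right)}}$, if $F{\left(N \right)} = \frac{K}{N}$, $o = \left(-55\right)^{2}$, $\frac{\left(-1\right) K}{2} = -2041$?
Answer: $\frac{5574228000}{2041} \approx 2.7311 \cdot 10^{6}$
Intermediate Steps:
$K = 4082$ ($K = \left(-2\right) \left(-2041\right) = 4082$)
$o = 3025$
$J{\left(D \right)} = 2 D \left(-2365 + D\right)$ ($J{\left(D \right)} = \left(-2365 + D\right) 2 D = 2 D \left(-2365 + D\right)$)
$F{\left(N \right)} = \frac{4082}{N}$
$\frac{J{\left(o \right)}}{F{\left(2792 \right)}} = \frac{2 \cdot 3025 \left(-2365 + 3025\right)}{4082 \cdot \frac{1}{2792}} = \frac{2 \cdot 3025 \cdot 660}{4082 \cdot \frac{1}{2792}} = \frac{3993000}{\frac{2041}{1396}} = 3993000 \cdot \frac{1396}{2041} = \frac{5574228000}{2041}$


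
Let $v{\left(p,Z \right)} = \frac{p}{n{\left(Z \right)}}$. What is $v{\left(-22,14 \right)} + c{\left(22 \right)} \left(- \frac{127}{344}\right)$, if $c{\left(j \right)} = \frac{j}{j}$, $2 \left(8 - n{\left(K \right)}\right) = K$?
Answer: $- \frac{7695}{344} \approx -22.369$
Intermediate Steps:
$n{\left(K \right)} = 8 - \frac{K}{2}$
$c{\left(j \right)} = 1$
$v{\left(p,Z \right)} = \frac{p}{8 - \frac{Z}{2}}$
$v{\left(-22,14 \right)} + c{\left(22 \right)} \left(- \frac{127}{344}\right) = \left(-2\right) \left(-22\right) \frac{1}{-16 + 14} + 1 \left(- \frac{127}{344}\right) = \left(-2\right) \left(-22\right) \frac{1}{-2} + 1 \left(\left(-127\right) \frac{1}{344}\right) = \left(-2\right) \left(-22\right) \left(- \frac{1}{2}\right) + 1 \left(- \frac{127}{344}\right) = -22 - \frac{127}{344} = - \frac{7695}{344}$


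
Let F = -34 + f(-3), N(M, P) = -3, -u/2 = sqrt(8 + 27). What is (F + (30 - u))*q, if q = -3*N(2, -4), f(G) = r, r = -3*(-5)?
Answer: 99 + 18*sqrt(35) ≈ 205.49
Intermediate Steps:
u = -2*sqrt(35) (u = -2*sqrt(8 + 27) = -2*sqrt(35) ≈ -11.832)
r = 15
f(G) = 15
q = 9 (q = -3*(-3) = 9)
F = -19 (F = -34 + 15 = -19)
(F + (30 - u))*q = (-19 + (30 - (-2)*sqrt(35)))*9 = (-19 + (30 + 2*sqrt(35)))*9 = (11 + 2*sqrt(35))*9 = 99 + 18*sqrt(35)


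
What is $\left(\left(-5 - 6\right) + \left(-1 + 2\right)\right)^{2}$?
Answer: $100$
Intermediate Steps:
$\left(\left(-5 - 6\right) + \left(-1 + 2\right)\right)^{2} = \left(-11 + 1\right)^{2} = \left(-10\right)^{2} = 100$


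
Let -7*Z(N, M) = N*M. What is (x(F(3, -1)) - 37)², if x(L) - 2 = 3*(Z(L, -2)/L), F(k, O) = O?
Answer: 57121/49 ≈ 1165.7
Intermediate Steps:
Z(N, M) = -M*N/7 (Z(N, M) = -N*M/7 = -M*N/7)
x(L) = 20/7 (x(L) = 2 + 3*((-⅐*(-2)*L)/L) = 2 + 3*((2*L/7)/L) = 2 + 3*(2/7) = 2 + 6/7 = 20/7)
(x(F(3, -1)) - 37)² = (20/7 - 37)² = (-239/7)² = 57121/49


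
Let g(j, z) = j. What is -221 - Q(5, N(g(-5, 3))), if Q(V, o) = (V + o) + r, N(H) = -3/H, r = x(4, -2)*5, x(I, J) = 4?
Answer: -1233/5 ≈ -246.60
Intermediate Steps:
r = 20 (r = 4*5 = 20)
Q(V, o) = 20 + V + o (Q(V, o) = (V + o) + 20 = 20 + V + o)
-221 - Q(5, N(g(-5, 3))) = -221 - (20 + 5 - 3/(-5)) = -221 - (20 + 5 - 3*(-⅕)) = -221 - (20 + 5 + ⅗) = -221 - 1*128/5 = -221 - 128/5 = -1233/5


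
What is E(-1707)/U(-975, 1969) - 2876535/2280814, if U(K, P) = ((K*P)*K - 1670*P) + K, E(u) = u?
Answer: -2687392430089599/2130840694807940 ≈ -1.2612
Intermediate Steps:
U(K, P) = K - 1670*P + P*K² (U(K, P) = (P*K² - 1670*P) + K = (-1670*P + P*K²) + K = K - 1670*P + P*K²)
E(-1707)/U(-975, 1969) - 2876535/2280814 = -1707/(-975 - 1670*1969 + 1969*(-975)²) - 2876535/2280814 = -1707/(-975 - 3288230 + 1969*950625) - 2876535*1/2280814 = -1707/(-975 - 3288230 + 1871780625) - 2876535/2280814 = -1707/1868491420 - 2876535/2280814 = -2687392430089599/2130840694807940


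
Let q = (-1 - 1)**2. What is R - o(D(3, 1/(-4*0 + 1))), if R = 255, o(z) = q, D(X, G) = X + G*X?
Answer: 251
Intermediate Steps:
q = 4 (q = (-2)**2 = 4)
o(z) = 4
R - o(D(3, 1/(-4*0 + 1))) = 255 - 1*4 = 255 - 4 = 251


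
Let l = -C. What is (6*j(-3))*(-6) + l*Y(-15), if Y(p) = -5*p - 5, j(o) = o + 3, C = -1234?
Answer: 86380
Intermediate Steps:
j(o) = 3 + o
Y(p) = -5 - 5*p
l = 1234 (l = -1*(-1234) = 1234)
(6*j(-3))*(-6) + l*Y(-15) = (6*(3 - 3))*(-6) + 1234*(-5 - 5*(-15)) = (6*0)*(-6) + 1234*(-5 + 75) = 0*(-6) + 1234*70 = 0 + 86380 = 86380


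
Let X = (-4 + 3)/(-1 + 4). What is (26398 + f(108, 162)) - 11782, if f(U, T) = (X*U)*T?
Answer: 8784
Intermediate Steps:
X = -⅓ (X = -1/3 = -1*⅓ = -⅓ ≈ -0.33333)
f(U, T) = -T*U/3 (f(U, T) = (-U/3)*T = -T*U/3)
(26398 + f(108, 162)) - 11782 = (26398 - ⅓*162*108) - 11782 = (26398 - 5832) - 11782 = 20566 - 11782 = 8784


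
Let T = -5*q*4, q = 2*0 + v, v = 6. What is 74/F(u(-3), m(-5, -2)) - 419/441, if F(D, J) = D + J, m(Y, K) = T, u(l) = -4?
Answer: -42295/27342 ≈ -1.5469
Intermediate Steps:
q = 6 (q = 2*0 + 6 = 0 + 6 = 6)
T = -120 (T = -5*6*4 = -30*4 = -120)
m(Y, K) = -120
74/F(u(-3), m(-5, -2)) - 419/441 = 74/(-4 - 120) - 419/441 = 74/(-124) - 419*1/441 = 74*(-1/124) - 419/441 = -37/62 - 419/441 = -42295/27342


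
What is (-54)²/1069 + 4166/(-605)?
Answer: -2689274/646745 ≈ -4.1582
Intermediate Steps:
(-54)²/1069 + 4166/(-605) = 2916*(1/1069) + 4166*(-1/605) = 2916/1069 - 4166/605 = -2689274/646745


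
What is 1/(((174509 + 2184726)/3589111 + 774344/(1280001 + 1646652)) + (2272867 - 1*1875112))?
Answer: 10504082475483/4178061008904499304 ≈ 2.5141e-6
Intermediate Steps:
1/(((174509 + 2184726)/3589111 + 774344/(1280001 + 1646652)) + (2272867 - 1*1875112)) = 1/((2359235*(1/3589111) + 774344/2926653) + (2272867 - 1875112)) = 1/((2359235/3589111 + 774344*(1/2926653)) + 397755) = 1/((2359235/3589111 + 774344/2926653) + 397755) = 1/(9683868758639/10504082475483 + 397755) = 1/(4178061008904499304/10504082475483) = 10504082475483/4178061008904499304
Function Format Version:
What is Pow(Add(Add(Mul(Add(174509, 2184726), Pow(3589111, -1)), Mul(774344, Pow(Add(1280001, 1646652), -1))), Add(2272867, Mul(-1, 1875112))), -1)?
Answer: Rational(10504082475483, 4178061008904499304) ≈ 2.5141e-6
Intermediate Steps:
Pow(Add(Add(Mul(Add(174509, 2184726), Pow(3589111, -1)), Mul(774344, Pow(Add(1280001, 1646652), -1))), Add(2272867, Mul(-1, 1875112))), -1) = Pow(Add(Add(Mul(2359235, Rational(1, 3589111)), Mul(774344, Pow(2926653, -1))), Add(2272867, -1875112)), -1) = Pow(Add(Add(Rational(2359235, 3589111), Mul(774344, Rational(1, 2926653))), 397755), -1) = Pow(Add(Add(Rational(2359235, 3589111), Rational(774344, 2926653)), 397755), -1) = Pow(Add(Rational(9683868758639, 10504082475483), 397755), -1) = Pow(Rational(4178061008904499304, 10504082475483), -1) = Rational(10504082475483, 4178061008904499304)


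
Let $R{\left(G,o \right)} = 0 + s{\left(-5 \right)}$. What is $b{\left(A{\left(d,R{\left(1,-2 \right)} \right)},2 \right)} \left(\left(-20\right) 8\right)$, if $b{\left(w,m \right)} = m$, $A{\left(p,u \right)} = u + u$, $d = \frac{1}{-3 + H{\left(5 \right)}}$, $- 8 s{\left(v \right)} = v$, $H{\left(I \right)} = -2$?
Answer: $-320$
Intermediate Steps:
$s{\left(v \right)} = - \frac{v}{8}$
$R{\left(G,o \right)} = \frac{5}{8}$ ($R{\left(G,o \right)} = 0 - - \frac{5}{8} = 0 + \frac{5}{8} = \frac{5}{8}$)
$d = - \frac{1}{5}$ ($d = \frac{1}{-3 - 2} = \frac{1}{-5} = - \frac{1}{5} \approx -0.2$)
$A{\left(p,u \right)} = 2 u$
$b{\left(A{\left(d,R{\left(1,-2 \right)} \right)},2 \right)} \left(\left(-20\right) 8\right) = 2 \left(\left(-20\right) 8\right) = 2 \left(-160\right) = -320$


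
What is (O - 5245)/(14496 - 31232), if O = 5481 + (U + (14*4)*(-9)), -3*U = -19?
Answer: 785/50208 ≈ 0.015635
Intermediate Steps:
U = 19/3 (U = -1/3*(-19) = 19/3 ≈ 6.3333)
O = 14950/3 (O = 5481 + (19/3 + (14*4)*(-9)) = 5481 + (19/3 + 56*(-9)) = 5481 + (19/3 - 504) = 5481 - 1493/3 = 14950/3 ≈ 4983.3)
(O - 5245)/(14496 - 31232) = (14950/3 - 5245)/(14496 - 31232) = -785/3/(-16736) = -785/3*(-1/16736) = 785/50208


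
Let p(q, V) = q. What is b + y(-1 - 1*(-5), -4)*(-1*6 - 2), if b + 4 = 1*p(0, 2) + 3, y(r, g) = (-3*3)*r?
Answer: 287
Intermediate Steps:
y(r, g) = -9*r
b = -1 (b = -4 + (1*0 + 3) = -4 + (0 + 3) = -4 + 3 = -1)
b + y(-1 - 1*(-5), -4)*(-1*6 - 2) = -1 + (-9*(-1 - 1*(-5)))*(-1*6 - 2) = -1 + (-9*(-1 + 5))*(-6 - 2) = -1 - 9*4*(-8) = -1 - 36*(-8) = -1 + 288 = 287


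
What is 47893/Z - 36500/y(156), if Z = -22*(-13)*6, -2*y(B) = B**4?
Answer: 22727819311/814331232 ≈ 27.910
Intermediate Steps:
y(B) = -B**4/2
Z = 1716 (Z = 286*6 = 1716)
47893/Z - 36500/y(156) = 47893/1716 - 36500/((-1/2*156**4)) = 47893*(1/1716) - 36500/((-1/2*592240896)) = 47893/1716 - 36500/(-296120448) = 47893/1716 - 36500*(-1/296120448) = 47893/1716 + 9125/74030112 = 22727819311/814331232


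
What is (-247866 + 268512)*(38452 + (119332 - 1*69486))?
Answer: 1823000508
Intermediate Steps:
(-247866 + 268512)*(38452 + (119332 - 1*69486)) = 20646*(38452 + (119332 - 69486)) = 20646*(38452 + 49846) = 20646*88298 = 1823000508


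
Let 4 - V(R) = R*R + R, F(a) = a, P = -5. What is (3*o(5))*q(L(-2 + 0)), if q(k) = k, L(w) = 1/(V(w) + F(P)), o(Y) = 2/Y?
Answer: -2/5 ≈ -0.40000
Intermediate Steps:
V(R) = 4 - R - R**2 (V(R) = 4 - (R*R + R) = 4 - (R**2 + R) = 4 - (R + R**2) = 4 + (-R - R**2) = 4 - R - R**2)
L(w) = 1/(-1 - w - w**2) (L(w) = 1/((4 - w - w**2) - 5) = 1/(-1 - w - w**2))
(3*o(5))*q(L(-2 + 0)) = (3*(2/5))*(-1/(1 + (-2 + 0) + (-2 + 0)**2)) = (3*(2*(1/5)))*(-1/(1 - 2 + (-2)**2)) = (3*(2/5))*(-1/(1 - 2 + 4)) = 6*(-1/3)/5 = 6*(-1*1/3)/5 = (6/5)*(-1/3) = -2/5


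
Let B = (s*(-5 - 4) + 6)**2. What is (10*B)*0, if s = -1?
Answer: 0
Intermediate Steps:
B = 225 (B = (-(-5 - 4) + 6)**2 = (-1*(-9) + 6)**2 = (9 + 6)**2 = 15**2 = 225)
(10*B)*0 = (10*225)*0 = 2250*0 = 0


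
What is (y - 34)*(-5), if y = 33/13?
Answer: 2045/13 ≈ 157.31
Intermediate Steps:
y = 33/13 (y = 33*(1/13) = 33/13 ≈ 2.5385)
(y - 34)*(-5) = (33/13 - 34)*(-5) = -409/13*(-5) = 2045/13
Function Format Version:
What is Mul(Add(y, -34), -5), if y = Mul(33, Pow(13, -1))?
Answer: Rational(2045, 13) ≈ 157.31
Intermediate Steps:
y = Rational(33, 13) (y = Mul(33, Rational(1, 13)) = Rational(33, 13) ≈ 2.5385)
Mul(Add(y, -34), -5) = Mul(Add(Rational(33, 13), -34), -5) = Mul(Rational(-409, 13), -5) = Rational(2045, 13)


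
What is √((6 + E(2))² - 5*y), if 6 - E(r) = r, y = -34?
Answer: 3*√30 ≈ 16.432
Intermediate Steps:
E(r) = 6 - r
√((6 + E(2))² - 5*y) = √((6 + (6 - 1*2))² - 5*(-34)) = √((6 + (6 - 2))² + 170) = √((6 + 4)² + 170) = √(10² + 170) = √(100 + 170) = √270 = 3*√30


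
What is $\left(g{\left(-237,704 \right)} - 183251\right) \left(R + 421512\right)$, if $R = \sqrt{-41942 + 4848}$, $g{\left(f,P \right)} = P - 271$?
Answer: $-77059980816 - 182818 i \sqrt{37094} \approx -7.706 \cdot 10^{10} - 3.521 \cdot 10^{7} i$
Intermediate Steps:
$g{\left(f,P \right)} = -271 + P$ ($g{\left(f,P \right)} = P - 271 = -271 + P$)
$R = i \sqrt{37094}$ ($R = \sqrt{-37094} = i \sqrt{37094} \approx 192.6 i$)
$\left(g{\left(-237,704 \right)} - 183251\right) \left(R + 421512\right) = \left(\left(-271 + 704\right) - 183251\right) \left(i \sqrt{37094} + 421512\right) = \left(433 - 183251\right) \left(421512 + i \sqrt{37094}\right) = - 182818 \left(421512 + i \sqrt{37094}\right) = -77059980816 - 182818 i \sqrt{37094}$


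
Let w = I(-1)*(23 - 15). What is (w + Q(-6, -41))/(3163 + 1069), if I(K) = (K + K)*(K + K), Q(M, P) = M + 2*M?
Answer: 7/2116 ≈ 0.0033081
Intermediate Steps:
Q(M, P) = 3*M
I(K) = 4*K² (I(K) = (2*K)*(2*K) = 4*K²)
w = 32 (w = (4*(-1)²)*(23 - 15) = (4*1)*8 = 4*8 = 32)
(w + Q(-6, -41))/(3163 + 1069) = (32 + 3*(-6))/(3163 + 1069) = (32 - 18)/4232 = 14*(1/4232) = 7/2116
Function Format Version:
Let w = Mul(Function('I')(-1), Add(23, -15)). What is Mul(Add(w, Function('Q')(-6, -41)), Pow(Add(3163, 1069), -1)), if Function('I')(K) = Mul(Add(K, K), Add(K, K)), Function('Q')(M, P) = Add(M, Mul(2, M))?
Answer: Rational(7, 2116) ≈ 0.0033081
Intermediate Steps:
Function('Q')(M, P) = Mul(3, M)
Function('I')(K) = Mul(4, Pow(K, 2)) (Function('I')(K) = Mul(Mul(2, K), Mul(2, K)) = Mul(4, Pow(K, 2)))
w = 32 (w = Mul(Mul(4, Pow(-1, 2)), Add(23, -15)) = Mul(Mul(4, 1), 8) = Mul(4, 8) = 32)
Mul(Add(w, Function('Q')(-6, -41)), Pow(Add(3163, 1069), -1)) = Mul(Add(32, Mul(3, -6)), Pow(Add(3163, 1069), -1)) = Mul(Add(32, -18), Pow(4232, -1)) = Mul(14, Rational(1, 4232)) = Rational(7, 2116)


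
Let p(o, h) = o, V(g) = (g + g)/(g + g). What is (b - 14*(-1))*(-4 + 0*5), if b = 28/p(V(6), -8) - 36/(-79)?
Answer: -13416/79 ≈ -169.82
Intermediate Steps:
V(g) = 1 (V(g) = (2*g)/((2*g)) = (2*g)*(1/(2*g)) = 1)
b = 2248/79 (b = 28/1 - 36/(-79) = 28*1 - 36*(-1/79) = 28 + 36/79 = 2248/79 ≈ 28.456)
(b - 14*(-1))*(-4 + 0*5) = (2248/79 - 14*(-1))*(-4 + 0*5) = (2248/79 + 14)*(-4 + 0) = (3354/79)*(-4) = -13416/79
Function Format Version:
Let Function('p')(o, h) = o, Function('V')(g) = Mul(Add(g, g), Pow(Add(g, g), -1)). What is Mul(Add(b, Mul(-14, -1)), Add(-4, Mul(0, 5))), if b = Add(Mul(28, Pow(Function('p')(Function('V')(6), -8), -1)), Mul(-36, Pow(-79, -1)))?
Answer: Rational(-13416, 79) ≈ -169.82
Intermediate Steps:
Function('V')(g) = 1 (Function('V')(g) = Mul(Mul(2, g), Pow(Mul(2, g), -1)) = Mul(Mul(2, g), Mul(Rational(1, 2), Pow(g, -1))) = 1)
b = Rational(2248, 79) (b = Add(Mul(28, Pow(1, -1)), Mul(-36, Pow(-79, -1))) = Add(Mul(28, 1), Mul(-36, Rational(-1, 79))) = Add(28, Rational(36, 79)) = Rational(2248, 79) ≈ 28.456)
Mul(Add(b, Mul(-14, -1)), Add(-4, Mul(0, 5))) = Mul(Add(Rational(2248, 79), Mul(-14, -1)), Add(-4, Mul(0, 5))) = Mul(Add(Rational(2248, 79), 14), Add(-4, 0)) = Mul(Rational(3354, 79), -4) = Rational(-13416, 79)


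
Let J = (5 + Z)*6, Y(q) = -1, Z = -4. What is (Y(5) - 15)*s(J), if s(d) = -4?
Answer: 64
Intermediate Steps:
J = 6 (J = (5 - 4)*6 = 1*6 = 6)
(Y(5) - 15)*s(J) = (-1 - 15)*(-4) = -16*(-4) = 64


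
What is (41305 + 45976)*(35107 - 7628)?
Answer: 2398394599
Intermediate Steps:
(41305 + 45976)*(35107 - 7628) = 87281*27479 = 2398394599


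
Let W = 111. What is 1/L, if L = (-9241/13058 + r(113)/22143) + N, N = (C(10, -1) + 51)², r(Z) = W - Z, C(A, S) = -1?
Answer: 289143294/722653585421 ≈ 0.00040011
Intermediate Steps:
r(Z) = 111 - Z
N = 2500 (N = (-1 + 51)² = 50² = 2500)
L = 722653585421/289143294 (L = (-9241/13058 + (111 - 1*113)/22143) + 2500 = (-9241*1/13058 + (111 - 113)*(1/22143)) + 2500 = (-9241/13058 - 2*1/22143) + 2500 = (-9241/13058 - 2/22143) + 2500 = -204649579/289143294 + 2500 = 722653585421/289143294 ≈ 2499.3)
1/L = 1/(722653585421/289143294) = 289143294/722653585421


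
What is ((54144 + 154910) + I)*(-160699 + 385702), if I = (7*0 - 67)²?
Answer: 48047815629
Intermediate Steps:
I = 4489 (I = (0 - 67)² = (-67)² = 4489)
((54144 + 154910) + I)*(-160699 + 385702) = ((54144 + 154910) + 4489)*(-160699 + 385702) = (209054 + 4489)*225003 = 213543*225003 = 48047815629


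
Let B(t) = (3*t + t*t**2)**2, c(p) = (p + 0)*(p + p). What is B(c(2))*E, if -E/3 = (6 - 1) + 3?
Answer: -6895104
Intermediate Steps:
c(p) = 2*p**2 (c(p) = p*(2*p) = 2*p**2)
E = -24 (E = -3*((6 - 1) + 3) = -3*(5 + 3) = -3*8 = -24)
B(t) = (t**3 + 3*t)**2 (B(t) = (3*t + t**3)**2 = (t**3 + 3*t)**2)
B(c(2))*E = ((2*2**2)**2*(3 + (2*2**2)**2)**2)*(-24) = ((2*4)**2*(3 + (2*4)**2)**2)*(-24) = (8**2*(3 + 8**2)**2)*(-24) = (64*(3 + 64)**2)*(-24) = (64*67**2)*(-24) = (64*4489)*(-24) = 287296*(-24) = -6895104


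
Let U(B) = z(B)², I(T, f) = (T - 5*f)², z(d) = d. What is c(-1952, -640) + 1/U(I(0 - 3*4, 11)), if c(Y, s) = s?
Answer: -12896717439/20151121 ≈ -640.00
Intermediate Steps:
U(B) = B²
c(-1952, -640) + 1/U(I(0 - 3*4, 11)) = -640 + 1/((((0 - 3*4) - 5*11)²)²) = -640 + 1/((((0 - 12) - 55)²)²) = -640 + 1/(((-12 - 55)²)²) = -640 + 1/(((-67)²)²) = -640 + 1/(4489²) = -640 + 1/20151121 = -12896717439/20151121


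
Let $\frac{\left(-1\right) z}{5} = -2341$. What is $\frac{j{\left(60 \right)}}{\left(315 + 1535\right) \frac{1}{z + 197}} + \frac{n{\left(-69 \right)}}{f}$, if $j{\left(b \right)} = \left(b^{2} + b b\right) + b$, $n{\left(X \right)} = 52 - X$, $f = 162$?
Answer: $\frac{1399840409}{29970} \approx 46708.0$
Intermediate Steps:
$z = 11705$ ($z = \left(-5\right) \left(-2341\right) = 11705$)
$j{\left(b \right)} = b + 2 b^{2}$ ($j{\left(b \right)} = \left(b^{2} + b^{2}\right) + b = 2 b^{2} + b = b + 2 b^{2}$)
$\frac{j{\left(60 \right)}}{\left(315 + 1535\right) \frac{1}{z + 197}} + \frac{n{\left(-69 \right)}}{f} = \frac{60 \left(1 + 2 \cdot 60\right)}{\left(315 + 1535\right) \frac{1}{11705 + 197}} + \frac{52 - -69}{162} = \frac{60 \left(1 + 120\right)}{1850 \cdot \frac{1}{11902}} + \left(52 + 69\right) \frac{1}{162} = \frac{60 \cdot 121}{1850 \cdot \frac{1}{11902}} + 121 \cdot \frac{1}{162} = \frac{7260}{\frac{925}{5951}} + \frac{121}{162} = 7260 \cdot \frac{5951}{925} + \frac{121}{162} = \frac{8640852}{185} + \frac{121}{162} = \frac{1399840409}{29970}$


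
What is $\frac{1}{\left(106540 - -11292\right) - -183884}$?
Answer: $\frac{1}{301716} \approx 3.3144 \cdot 10^{-6}$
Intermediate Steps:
$\frac{1}{\left(106540 - -11292\right) - -183884} = \frac{1}{\left(106540 + 11292\right) + 183884} = \frac{1}{117832 + 183884} = \frac{1}{301716}$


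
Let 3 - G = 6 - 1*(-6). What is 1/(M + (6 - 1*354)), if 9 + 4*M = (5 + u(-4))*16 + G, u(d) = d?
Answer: -2/697 ≈ -0.0028694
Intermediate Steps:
G = -9 (G = 3 - (6 - 1*(-6)) = 3 - (6 + 6) = 3 - 1*12 = 3 - 12 = -9)
M = -½ (M = -9/4 + ((5 - 4)*16 - 9)/4 = -9/4 + (1*16 - 9)/4 = -9/4 + (16 - 9)/4 = -9/4 + (¼)*7 = -9/4 + 7/4 = -½ ≈ -0.50000)
1/(M + (6 - 1*354)) = 1/(-½ + (6 - 1*354)) = 1/(-½ + (6 - 354)) = 1/(-½ - 348) = 1/(-697/2) = -2/697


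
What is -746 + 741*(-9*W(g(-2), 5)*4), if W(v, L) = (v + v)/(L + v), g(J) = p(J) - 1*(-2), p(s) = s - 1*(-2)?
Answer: -111926/7 ≈ -15989.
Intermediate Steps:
p(s) = 2 + s (p(s) = s + 2 = 2 + s)
g(J) = 4 + J (g(J) = (2 + J) - 1*(-2) = (2 + J) + 2 = 4 + J)
W(v, L) = 2*v/(L + v) (W(v, L) = (2*v)/(L + v) = 2*v/(L + v))
-746 + 741*(-9*W(g(-2), 5)*4) = -746 + 741*(-18*(4 - 2)/(5 + (4 - 2))*4) = -746 + 741*(-18*2/(5 + 2)*4) = -746 + 741*(-18*2/7*4) = -746 + 741*(-9*4/7*4) = -746 + 741*(-36/7*4) = -746 + 741*(-144/7) = -746 - 106704/7 = -111926/7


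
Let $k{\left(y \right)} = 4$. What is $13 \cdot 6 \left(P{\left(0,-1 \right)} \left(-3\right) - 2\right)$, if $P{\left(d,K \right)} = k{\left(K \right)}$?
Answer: $-1092$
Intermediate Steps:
$P{\left(d,K \right)} = 4$
$13 \cdot 6 \left(P{\left(0,-1 \right)} \left(-3\right) - 2\right) = 13 \cdot 6 \left(4 \left(-3\right) - 2\right) = 78 \left(-12 - 2\right) = 78 \left(-14\right) = -1092$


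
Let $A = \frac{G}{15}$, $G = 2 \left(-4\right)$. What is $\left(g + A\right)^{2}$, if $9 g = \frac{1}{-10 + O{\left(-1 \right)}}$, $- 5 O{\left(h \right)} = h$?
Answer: $\frac{1442401}{4862025} \approx 0.29667$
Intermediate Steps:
$O{\left(h \right)} = - \frac{h}{5}$
$G = -8$
$A = - \frac{8}{15} \approx -0.53333$
$g = - \frac{5}{441}$ ($g = \frac{1}{9 \left(-10 - - \frac{1}{5}\right)} = \frac{1}{9 \left(-10 + \frac{1}{5}\right)} = \frac{1}{9 \left(- \frac{49}{5}\right)} = \frac{1}{9} \left(- \frac{5}{49}\right) = - \frac{5}{441} \approx -0.011338$)
$\left(g + A\right)^{2} = \left(- \frac{5}{441} - \frac{8}{15}\right)^{2} = \left(- \frac{1201}{2205}\right)^{2} = \frac{1442401}{4862025}$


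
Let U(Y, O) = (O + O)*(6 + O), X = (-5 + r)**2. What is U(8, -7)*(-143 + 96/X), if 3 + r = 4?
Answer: -1918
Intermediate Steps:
r = 1 (r = -3 + 4 = 1)
X = 16 (X = (-5 + 1)**2 = (-4)**2 = 16)
U(Y, O) = 2*O*(6 + O) (U(Y, O) = (2*O)*(6 + O) = 2*O*(6 + O))
U(8, -7)*(-143 + 96/X) = (2*(-7)*(6 - 7))*(-143 + 96/16) = (2*(-7)*(-1))*(-143 + 96*(1/16)) = 14*(-143 + 6) = 14*(-137) = -1918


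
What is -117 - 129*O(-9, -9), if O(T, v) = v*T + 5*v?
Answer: -4761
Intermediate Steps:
O(T, v) = 5*v + T*v (O(T, v) = T*v + 5*v = 5*v + T*v)
-117 - 129*O(-9, -9) = -117 - (-1161)*(5 - 9) = -117 - (-1161)*(-4) = -117 - 129*36 = -117 - 4644 = -4761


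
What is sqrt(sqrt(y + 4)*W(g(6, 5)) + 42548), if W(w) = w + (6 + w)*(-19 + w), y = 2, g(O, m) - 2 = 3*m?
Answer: sqrt(42548 - 29*sqrt(6)) ≈ 206.10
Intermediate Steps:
g(O, m) = 2 + 3*m
W(w) = w + (-19 + w)*(6 + w)
sqrt(sqrt(y + 4)*W(g(6, 5)) + 42548) = sqrt(sqrt(2 + 4)*(-114 + (2 + 3*5)**2 - 12*(2 + 3*5)) + 42548) = sqrt(sqrt(6)*(-114 + (2 + 15)**2 - 12*(2 + 15)) + 42548) = sqrt(sqrt(6)*(-114 + 17**2 - 12*17) + 42548) = sqrt(sqrt(6)*(-114 + 289 - 204) + 42548) = sqrt(sqrt(6)*(-29) + 42548) = sqrt(-29*sqrt(6) + 42548) = sqrt(42548 - 29*sqrt(6))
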